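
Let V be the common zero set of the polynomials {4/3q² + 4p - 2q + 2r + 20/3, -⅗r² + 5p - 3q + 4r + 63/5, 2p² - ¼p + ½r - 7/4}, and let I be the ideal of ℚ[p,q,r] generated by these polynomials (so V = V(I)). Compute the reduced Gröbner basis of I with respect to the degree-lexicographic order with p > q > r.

G = {p² - ⅛p + ¼r - ⅞, q² + 3p - 3/2q + 3/2r + 5, r² - 25/3p + 5q - 20/3r - 21}

f_1 = 4/3q² + 4p - 2q + 2r + 20/3, LT = q².
f_2 = -⅗r² + 5p - 3q + 4r + 63/5, LT = r².
f_3 = 2p² - ¼p + ½r - 7/4, LT = p².

The S-polynomials (S(f_1,f_2), S(f_1,f_3), S(f_2,f_3)) all reduce to 0 modulo the current basis, so we have a Gröbner basis.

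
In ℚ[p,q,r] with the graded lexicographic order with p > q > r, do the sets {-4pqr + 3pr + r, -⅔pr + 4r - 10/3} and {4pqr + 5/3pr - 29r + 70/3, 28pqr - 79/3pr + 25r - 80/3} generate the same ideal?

Two ideals are equal iff their reduced Gröbner bases coincide (the reduced basis is unique for a fixed ordering).
Buchberger on the first generating set:
f_1 = -4pqr + 3pr + r, LT = pqr.
f_2 = -⅔pr + 4r - 10/3, LT = pr.

S(f_1,f_2): lcm = pqr. S = -¾pr + 6qr - 5q - ¼r.
  leading term pr: subtract (9/8)·f_2 from -¾pr + 6qr - 5q - ¼r → 6qr - 5q - 19/4r + 15/4
  leading term qr: no divisor's leading term divides it; move 6qr to the remainder.
  leading term q: no divisor's leading term divides it; move -5q to the remainder.
  leading term r: no divisor's leading term divides it; move -19/4r to the remainder.
  leading term 1: no divisor's leading term divides it; move 15/4 to the remainder.
  remainder 6qr - 5q - 19/4r + 15/4 ≠ 0; add g_3 = 6qr - 5q - 19/4r + 15/4 to the basis.

S(f_1,g_3): lcm = pqr. S = ⅚pq + 1/24pr - ⅝p - ¼r.
  leading term pq: no divisor's leading term divides it; move ⅚pq to the remainder.
  leading term pr: subtract (-1/16)·f_2 from 1/24pr - ⅝p - ¼r → -⅝p - 5/24
  leading term p: no divisor's leading term divides it; move -⅝p to the remainder.
  leading term 1: no divisor's leading term divides it; move -5/24 to the remainder.
  remainder ⅚pq - ⅝p - 5/24 ≠ 0; add g_4 = ⅚pq - ⅝p - 5/24 to the basis.

The other S-polynomials (S(f_2,g_3), S(f_1,g_4), S(f_2,g_4), S(g_3,g_4)) all reduce to 0 modulo the current basis, so we have a Gröbner basis.
Inter-reduce: drop elements whose leading term is divisible by another's, tail-reduce, and make monic.
Reduced Gröbner basis: {pq - ¾p - ¼, pr - 6r + 5, qr - ⅚q - 19/24r + ⅝}.

Buchberger on the second generating set:
h_1 = 4pqr + 5/3pr - 29r + 70/3, LT = pqr.
h_2 = 28pqr - 79/3pr + 25r - 80/3, LT = pqr.

S(h_1,h_2): lcm = pqr. S = 19/14pr - 57/7r + 95/14.
  leading term pr: no divisor's leading term divides it; move 19/14pr to the remainder.
  leading term r: no divisor's leading term divides it; move -57/7r to the remainder.
  leading term 1: no divisor's leading term divides it; move 95/14 to the remainder.
  remainder 19/14pr - 57/7r + 95/14 ≠ 0; add k_3 = 19/14pr - 57/7r + 95/14 to the basis.

S(h_1,k_3): lcm = pqr. S = 5/12pr + 6qr - 5q - 29/4r + 35/6.
  leading term pr: subtract (35/114)·k_3 from 5/12pr + 6qr - 5q - 29/4r + 35/6 → 6qr - 5q - 19/4r + 15/4
  leading term qr: no divisor's leading term divides it; move 6qr to the remainder.
  leading term q: no divisor's leading term divides it; move -5q to the remainder.
  leading term r: no divisor's leading term divides it; move -19/4r to the remainder.
  leading term 1: no divisor's leading term divides it; move 15/4 to the remainder.
  remainder 6qr - 5q - 19/4r + 15/4 ≠ 0; add k_4 = 6qr - 5q - 19/4r + 15/4 to the basis.

S(h_1,k_4): lcm = pqr. S = ⅚pq + 29/24pr - ⅝p - 29/4r + 35/6.
  leading term pq: no divisor's leading term divides it; move ⅚pq to the remainder.
  leading term pr: subtract (203/228)·k_3 from 29/24pr - ⅝p - 29/4r + 35/6 → -⅝p - 5/24
  leading term p: no divisor's leading term divides it; move -⅝p to the remainder.
  leading term 1: no divisor's leading term divides it; move -5/24 to the remainder.
  remainder ⅚pq - ⅝p - 5/24 ≠ 0; add k_5 = ⅚pq - ⅝p - 5/24 to the basis.

The other S-polynomials (S(h_2,k_3), S(h_2,k_4), S(k_3,k_4), S(h_1,k_5), S(h_2,k_5), S(k_3,k_5), S(k_4,k_5)) all reduce to 0 modulo the current basis, so we have a Gröbner basis.
Inter-reduce: drop elements whose leading term is divisible by another's, tail-reduce, and make monic.
Reduced Gröbner basis: {pq - ¾p - ¼, pr - 6r + 5, qr - ⅚q - 19/24r + ⅝}.

These coincide, so the ideals are equal.

Yes, the ideals are equal.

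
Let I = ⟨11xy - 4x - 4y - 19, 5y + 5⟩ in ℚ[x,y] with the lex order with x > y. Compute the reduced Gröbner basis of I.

G = {x + 1, y + 1}

f_1 = 11xy - 4x - 4y - 19, LT = xy.
f_2 = 5y + 5, LT = y.

S(f_1,f_2): lcm = xy. S = -15/11x - 4/11y - 19/11.
  reduce S modulo (f_1, f_2):
  remainder -15/11x - 15/11 ≠ 0; add g_3 = -15/11x - 15/11 to the basis.

The other S-polynomials (S(f_1,g_3), S(f_2,g_3)) all reduce to 0 modulo the current basis, so we have a Gröbner basis.
Inter-reduce: drop elements whose leading term is divisible by another's, tail-reduce, and make monic.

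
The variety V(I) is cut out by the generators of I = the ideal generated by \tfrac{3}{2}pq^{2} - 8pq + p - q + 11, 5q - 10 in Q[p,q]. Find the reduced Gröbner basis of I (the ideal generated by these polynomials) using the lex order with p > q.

This is the nonlinear analogue of row-reducing a linear system.

f_1 = \tfrac{3}{2}pq^{2} - 8pq + p - q + 11, LT = pq^{2}.
f_2 = 5q - 10, LT = q.

S(f_1,f_2): lcm = pq^{2}. S = -\tfrac{10}{3}pq + \tfrac{2}{3}p - \tfrac{2}{3}q + \tfrac{22}{3}.
  leading term pq: subtract (-\tfrac{2}{3}p)·f_2 from -\tfrac{10}{3}pq + \tfrac{2}{3}p - \tfrac{2}{3}q + \tfrac{22}{3} → -6p - \tfrac{2}{3}q + \tfrac{22}{3}
  leading term p: no divisor's leading term divides it; move -6p to the remainder.
  leading term q: subtract (-\tfrac{2}{15})·f_2 from -\tfrac{2}{3}q + \tfrac{22}{3} → 6
  leading term 1: no divisor's leading term divides it; move 6 to the remainder.
  remainder -6p + 6 ≠ 0; add g_3 = -6p + 6 to the basis.

The other S-polynomials (S(f_1,g_3), S(f_2,g_3)) all reduce to 0 modulo the current basis, so we have a Gröbner basis.
Inter-reduce: drop elements whose leading term is divisible by another's, tail-reduce, and make monic.

G = {p - 1, q - 2}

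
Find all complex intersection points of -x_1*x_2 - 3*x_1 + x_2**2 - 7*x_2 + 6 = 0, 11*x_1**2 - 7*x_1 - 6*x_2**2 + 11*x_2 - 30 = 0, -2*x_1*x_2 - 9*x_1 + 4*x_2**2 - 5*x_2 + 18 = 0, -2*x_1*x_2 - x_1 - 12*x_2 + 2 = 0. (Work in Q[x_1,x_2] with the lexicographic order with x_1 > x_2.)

{(2, 0)}

Compute a lex Gröbner basis by Buchberger's algorithm.
f_1 = -x_1*x_2 - 3*x_1 + x_2**2 - 7*x_2 + 6, LT = x_1*x_2.
f_2 = 11*x_1**2 - 7*x_1 - 6*x_2**2 + 11*x_2 - 30, LT = x_1**2.
f_3 = -2*x_1*x_2 - 9*x_1 + 4*x_2**2 - 5*x_2 + 18, LT = x_1*x_2.
f_4 = -2*x_1*x_2 - x_1 - 12*x_2 + 2, LT = x_1*x_2.

S(f_1,f_2): lcm = x_1**2*x_2. S = 3*x_1**2 - x_1*x_2**2 + 84/11*x_1*x_2 - 6*x_1 + 6/11*x_2**3 - x_2**2 + 30/11*x_2.
  reduce S modulo (f_1, f_2, f_3, f_4):
  remainder -36*x_1 - 5/11*x_2**3 + 201/11*x_2**2 - 888/11*x_2 + 72 ≠ 0; add h_5 = -36*x_1 - 5/11*x_2**3 + 201/11*x_2**2 - 888/11*x_2 + 72 to the basis.

S(f_1,f_3): lcm = x_1*x_2. S = -3/2*x_1 + x_2**2 + 9/2*x_2 + 3.
  reduce S modulo (f_1, f_2, f_3, f_4, h_5):
  remainder 5/264*x_2**3 + 21/88*x_2**2 + 173/22*x_2 ≠ 0; add h_6 = 5/264*x_2**3 + 21/88*x_2**2 + 173/22*x_2 to the basis.

S(f_1,f_4): lcm = x_1*x_2. S = 5/2*x_1 - x_2**2 + x_2 - 5.
  reduce S modulo (f_1, f_2, f_3, f_4, h_5, h_6):
  remainder 2/3*x_2**2 + 17/2*x_2 ≠ 0; add h_7 = 2/3*x_2**2 + 17/2*x_2 to the basis.

S(f_2,f_3): lcm = x_1**2*x_2. S = -9/2*x_1**2 + 2*x_1*x_2**2 - 69/22*x_1*x_2 + 9*x_1 - 6/11*x_2**3 + x_2**2 - 30/11*x_2.
  reduce S modulo (f_1, f_2, f_3, f_4, h_5, h_6, h_7):
  remainder -71937/440*x_2 ≠ 0; add h_8 = -71937/440*x_2 to the basis.

The other S-polynomials (S(f_2,f_4), S(f_3,f_4), S(f_1,h_5), S(f_2,h_5), S(f_3,h_5), S(f_4,h_5), S(f_1,h_6), S(f_2,h_6), S(f_3,h_6), S(f_4,h_6), S(h_5,h_6), S(f_1,h_7), S(f_2,h_7), S(f_3,h_7), S(f_4,h_7), S(h_5,h_7), S(h_6,h_7), S(f_1,h_8), S(f_2,h_8), S(f_3,h_8), S(f_4,h_8), S(h_5,h_8), S(h_6,h_8), S(h_7,h_8)) all reduce to 0 modulo the current basis, so we have a Gröbner basis.
Inter-reduce: drop elements whose leading term is divisible by another's, tail-reduce, and make monic.
Reduced Gröbner basis: {x_1 - 2, x_2}.

From the last basis element, x_2 = 0, so x_2 takes values in {0}. Each choice, substituted upward through the basis, yields the corresponding point(s) of the solution set.
  x_2 = 0: the earlier basis element becomes x_1 - 2 = 0, giving x_1 = 2 — point (2, 0).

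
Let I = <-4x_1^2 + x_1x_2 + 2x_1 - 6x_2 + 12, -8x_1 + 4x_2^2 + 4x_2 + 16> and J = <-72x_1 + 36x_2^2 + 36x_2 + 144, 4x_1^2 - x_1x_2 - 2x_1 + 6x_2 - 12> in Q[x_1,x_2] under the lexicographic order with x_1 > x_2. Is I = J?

Two ideals are equal iff their reduced Gröbner bases coincide (the reduced basis is unique for a fixed ordering).
Buchberger on the first generating set:
f_1 = -4x_1^2 + x_1x_2 + 2x_1 - 6x_2 + 12, LT = x_1^2.
f_2 = -8x_1 + 4x_2^2 + 4x_2 + 16, LT = x_1.

S(f_1,f_2): lcm = x_1^2. S = 1/2x_1x_2^2 + 1/4x_1x_2 + 3/2x_1 + 3/2x_2 - 3.
  leading term x_1x_2^2: subtract (-1/16x_2^2)·f_2 from 1/2x_1x_2^2 + 1/4x_1x_2 + 3/2x_1 + 3/2x_2 - 3 → 1/4x_1x_2 + 3/2x_1 + 1/4x_2^4 + 1/4x_2^3 + x_2^2 + 3/2x_2 - 3
  leading term x_1x_2: subtract (-1/32x_2)·f_2 from 1/4x_1x_2 + 3/2x_1 + 1/4x_2^4 + 1/4x_2^3 + x_2^2 + 3/2x_2 - 3 → 3/2x_1 + 1/4x_2^4 + 3/8x_2^3 + 9/8x_2^2 + 2x_2 - 3
  leading term x_1: subtract (-3/16)·f_2 from 3/2x_1 + 1/4x_2^4 + 3/8x_2^3 + 9/8x_2^2 + 2x_2 - 3 → 1/4x_2^4 + 3/8x_2^3 + 15/8x_2^2 + 11/4x_2
  leading term x_2^4: no divisor's leading term divides it; move 1/4x_2^4 to the remainder.
  leading term x_2^3: no divisor's leading term divides it; move 3/8x_2^3 to the remainder.
  leading term x_2^2: no divisor's leading term divides it; move 15/8x_2^2 to the remainder.
  leading term x_2: no divisor's leading term divides it; move 11/4x_2 to the remainder.
  remainder 1/4x_2^4 + 3/8x_2^3 + 15/8x_2^2 + 11/4x_2 ≠ 0; add g_3 = 1/4x_2^4 + 3/8x_2^3 + 15/8x_2^2 + 11/4x_2 to the basis.

The other S-polynomials (S(f_1,g_3), S(f_2,g_3)) all reduce to 0 modulo the current basis, so we have a Gröbner basis.
Inter-reduce: drop elements whose leading term is divisible by another's, tail-reduce, and make monic.
Reduced Gröbner basis: {x_1 - 1/2x_2^2 - 1/2x_2 - 2, x_2^4 + 3/2x_2^3 + 15/2x_2^2 + 11x_2}.

Buchberger on the second generating set:
h_1 = -72x_1 + 36x_2^2 + 36x_2 + 144, LT = x_1.
h_2 = 4x_1^2 - x_1x_2 - 2x_1 + 6x_2 - 12, LT = x_1^2.

S(h_1,h_2): lcm = x_1^2. S = -1/2x_1x_2^2 - 1/4x_1x_2 - 3/2x_1 - 3/2x_2 + 3.
  leading term x_1x_2^2: subtract (1/144x_2^2)·h_1 from -1/2x_1x_2^2 - 1/4x_1x_2 - 3/2x_1 - 3/2x_2 + 3 → -1/4x_1x_2 - 3/2x_1 - 1/4x_2^4 - 1/4x_2^3 - x_2^2 - 3/2x_2 + 3
  leading term x_1x_2: subtract (1/288x_2)·h_1 from -1/4x_1x_2 - 3/2x_1 - 1/4x_2^4 - 1/4x_2^3 - x_2^2 - 3/2x_2 + 3 → -3/2x_1 - 1/4x_2^4 - 3/8x_2^3 - 9/8x_2^2 - 2x_2 + 3
  leading term x_1: subtract (1/48)·h_1 from -3/2x_1 - 1/4x_2^4 - 3/8x_2^3 - 9/8x_2^2 - 2x_2 + 3 → -1/4x_2^4 - 3/8x_2^3 - 15/8x_2^2 - 11/4x_2
  leading term x_2^4: no divisor's leading term divides it; move -1/4x_2^4 to the remainder.
  leading term x_2^3: no divisor's leading term divides it; move -3/8x_2^3 to the remainder.
  leading term x_2^2: no divisor's leading term divides it; move -15/8x_2^2 to the remainder.
  leading term x_2: no divisor's leading term divides it; move -11/4x_2 to the remainder.
  remainder -1/4x_2^4 - 3/8x_2^3 - 15/8x_2^2 - 11/4x_2 ≠ 0; add k_3 = -1/4x_2^4 - 3/8x_2^3 - 15/8x_2^2 - 11/4x_2 to the basis.

The other S-polynomials (S(h_1,k_3), S(h_2,k_3)) all reduce to 0 modulo the current basis, so we have a Gröbner basis.
Inter-reduce: drop elements whose leading term is divisible by another's, tail-reduce, and make monic.
Reduced Gröbner basis: {x_1 - 1/2x_2^2 - 1/2x_2 - 2, x_2^4 + 3/2x_2^3 + 15/2x_2^2 + 11x_2}.

The two bases agree; hence the ideals are identical.

Yes, the ideals are equal.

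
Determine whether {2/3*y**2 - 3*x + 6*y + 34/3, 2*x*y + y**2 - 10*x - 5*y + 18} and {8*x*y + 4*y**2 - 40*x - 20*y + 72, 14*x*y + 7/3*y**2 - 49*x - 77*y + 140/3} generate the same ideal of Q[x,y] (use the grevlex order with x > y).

Yes, the ideals are equal.

Since reduced Gröbner bases are canonical representatives of ideals under a given ordering, it suffices to compute and compare them.
Buchberger on the first generating set:
f_1 = 2/3*y**2 - 3*x + 6*y + 34/3, LT = y**2.
f_2 = 2*x*y + y**2 - 10*x - 5*y + 18, LT = x*y.

S(f_1,f_2): lcm = x*y**2. S = -1/2*y**3 - 9/2*x**2 + 14*x*y + 5/2*y**2 + 17*x - 9*y.
  leading term y**3: subtract (-3/4*y)·f_1 from -1/2*y**3 - 9/2*x**2 + 14*x*y + 5/2*y**2 + 17*x - 9*y → -9/2*x**2 + 47/4*x*y + 7*y**2 + 17*x - 1/2*y
  leading term x**2: no divisor's leading term divides it; move -9/2*x**2 to the remainder.
  leading term x*y: subtract (47/8)·f_2 from 47/4*x*y + 7*y**2 + 17*x - 1/2*y → 9/8*y**2 + 303/4*x + 231/8*y - 423/4
  leading term y**2: subtract (27/16)·f_1 from 9/8*y**2 + 303/4*x + 231/8*y - 423/4 → 1293/16*x + 75/4*y - 999/8
  leading term x: no divisor's leading term divides it; move 1293/16*x to the remainder.
  leading term y: no divisor's leading term divides it; move 75/4*y to the remainder.
  leading term 1: no divisor's leading term divides it; move -999/8 to the remainder.
  remainder -9/2*x**2 + 1293/16*x + 75/4*y - 999/8 ≠ 0; add g_3 = -9/2*x**2 + 1293/16*x + 75/4*y - 999/8 to the basis.

The other S-polynomials (S(f_1,g_3), S(f_2,g_3)) all reduce to 0 modulo the current basis, so we have a Gröbner basis.
Inter-reduce: drop elements whose leading term is divisible by another's, tail-reduce, and make monic.
Reduced Gröbner basis: {x**2 - 431/24*x - 25/6*y + 111/4, x*y - 11/4*x - 7*y + 1/2, y**2 - 9/2*x + 9*y + 17}.

Buchberger on the second generating set:
h_1 = 8*x*y + 4*y**2 - 40*x - 20*y + 72, LT = x*y.
h_2 = 14*x*y + 7/3*y**2 - 49*x - 77*y + 140/3, LT = x*y.

S(h_1,h_2): lcm = x*y. S = 1/3*y**2 - 3/2*x + 3*y + 17/3.
  leading term y**2: no divisor's leading term divides it; move 1/3*y**2 to the remainder.
  leading term x: no divisor's leading term divides it; move -3/2*x to the remainder.
  leading term y: no divisor's leading term divides it; move 3*y to the remainder.
  leading term 1: no divisor's leading term divides it; move 17/3 to the remainder.
  remainder 1/3*y**2 - 3/2*x + 3*y + 17/3 ≠ 0; add k_3 = 1/3*y**2 - 3/2*x + 3*y + 17/3 to the basis.

S(h_1,k_3): lcm = x*y**2. S = 1/2*y**3 + 9/2*x**2 - 14*x*y - 5/2*y**2 - 17*x + 9*y.
  leading term y**3: subtract (3/2*y)·k_3 from 1/2*y**3 + 9/2*x**2 - 14*x*y - 5/2*y**2 - 17*x + 9*y → 9/2*x**2 - 47/4*x*y - 7*y**2 - 17*x + 1/2*y
  leading term x**2: no divisor's leading term divides it; move 9/2*x**2 to the remainder.
  leading term x*y: subtract (-47/32)·h_1 from -47/4*x*y - 7*y**2 - 17*x + 1/2*y → -9/8*y**2 - 303/4*x - 231/8*y + 423/4
  leading term y**2: subtract (-27/8)·k_3 from -9/8*y**2 - 303/4*x - 231/8*y + 423/4 → -1293/16*x - 75/4*y + 999/8
  leading term x: no divisor's leading term divides it; move -1293/16*x to the remainder.
  leading term y: no divisor's leading term divides it; move -75/4*y to the remainder.
  leading term 1: no divisor's leading term divides it; move 999/8 to the remainder.
  remainder 9/2*x**2 - 1293/16*x - 75/4*y + 999/8 ≠ 0; add k_4 = 9/2*x**2 - 1293/16*x - 75/4*y + 999/8 to the basis.

The other S-polynomials (S(h_2,k_3), S(h_1,k_4), S(h_2,k_4), S(k_3,k_4)) all reduce to 0 modulo the current basis, so we have a Gröbner basis.
Inter-reduce: drop elements whose leading term is divisible by another's, tail-reduce, and make monic.
Reduced Gröbner basis: {x**2 - 431/24*x - 25/6*y + 111/4, x*y - 11/4*x - 7*y + 1/2, y**2 - 9/2*x + 9*y + 17}.

The two bases agree; hence the ideals are identical.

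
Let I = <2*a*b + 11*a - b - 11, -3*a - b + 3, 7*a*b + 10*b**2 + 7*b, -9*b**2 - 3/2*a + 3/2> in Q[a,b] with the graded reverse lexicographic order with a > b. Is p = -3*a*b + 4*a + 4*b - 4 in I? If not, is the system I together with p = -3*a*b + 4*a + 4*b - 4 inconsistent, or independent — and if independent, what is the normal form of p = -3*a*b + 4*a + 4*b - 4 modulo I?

-3*a*b + 4*a + 4*b - 4 lies in I (it reduces to 0).

First compute the reduced Gröbner basis of I by Buchberger's algorithm.
f_1 = 2*a*b + 11*a - b - 11, LT = a*b.
f_2 = -3*a - b + 3, LT = a.
f_3 = 7*a*b + 10*b**2 + 7*b, LT = a*b.
f_4 = -9*b**2 - 3/2*a + 3/2, LT = b**2.

S(f_1,f_2): lcm = a*b. S = -1/3*b**2 + 11/2*a + 1/2*b - 11/2.
  leading term b**2: subtract (1/27)·f_4 from -1/3*b**2 + 11/2*a + 1/2*b - 11/2 → 50/9*a + 1/2*b - 50/9
  leading term a: subtract (-50/27)·f_2 from 50/9*a + 1/2*b - 50/9 → -73/54*b
  leading term b: no divisor's leading term divides it; move -73/54*b to the remainder.
  remainder -73/54*b ≠ 0; add h_5 = -73/54*b to the basis.

The other S-polynomials (S(f_1,f_3), S(f_1,f_4), S(f_2,f_3), S(f_2,f_4), S(f_3,f_4), S(f_1,h_5), S(f_2,h_5), S(f_3,h_5), S(f_4,h_5)) all reduce to 0 modulo the current basis, so we have a Gröbner basis.
Inter-reduce: drop elements whose leading term is divisible by another's, tail-reduce, and make monic.
Reduced Gröbner basis: {a - 1, b}.
Label its elements g_1 = a - 1, g_2 = b.

Reduce p = -3*a*b + 4*a + 4*b - 4 modulo G:
  leading term a*b: subtract (-3*b)·g_1 from -3*a*b + 4*a + 4*b - 4 → 4*a + b - 4
  leading term a: subtract (4)·g_1 from 4*a + b - 4 → b
  leading term b: subtract (1)·g_2 from b → 0
  normal form = 0.
Since the normal form is 0, p ∈ I.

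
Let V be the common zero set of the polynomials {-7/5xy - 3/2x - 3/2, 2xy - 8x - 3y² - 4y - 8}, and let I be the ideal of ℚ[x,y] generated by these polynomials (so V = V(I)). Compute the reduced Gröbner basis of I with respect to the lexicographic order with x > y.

G = {x + 21/71y² + 28/71y + 1, y³ + 101/42y² + 101/21y}

f_1 = -7/5xy - 3/2x - 3/2, LT = xy.
f_2 = 2xy - 8x - 3y² - 4y - 8, LT = xy.

S(f_1,f_2): lcm = xy. S = 71/14x + 3/2y² + 2y + 71/14.
  reduce S modulo (f_1, f_2):
  remainder 71/14x + 3/2y² + 2y + 71/14 ≠ 0; add g_3 = 71/14x + 3/2y² + 2y + 71/14 to the basis.

S(f_1,g_3): lcm = xy. S = 15/14x - 21/71y³ - 28/71y² - y + 15/14.
  reduce S modulo (f_1, f_2, g_3):
  remainder -21/71y³ - 101/142y² - 101/71y ≠ 0; add g_4 = -21/71y³ - 101/142y² - 101/71y to the basis.

The other S-polynomials (S(f_2,g_3), S(f_1,g_4), S(f_2,g_4), S(g_3,g_4)) all reduce to 0 modulo the current basis, so we have a Gröbner basis.
Inter-reduce: drop elements whose leading term is divisible by another's, tail-reduce, and make monic.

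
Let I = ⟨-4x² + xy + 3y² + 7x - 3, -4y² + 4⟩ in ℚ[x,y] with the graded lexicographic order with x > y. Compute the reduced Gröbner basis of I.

G = {x² - ¼xy - 7/4x, y² - 1}

Buchberger's algorithm terminates because the ascending chain of leading-term ideals stabilizes.

f_1 = -4x² + xy + 3y² + 7x - 3, LT = x².
f_2 = -4y² + 4, LT = y².

The S-polynomials (S(f_1,f_2)) all reduce to 0 modulo the current basis, so we have a Gröbner basis.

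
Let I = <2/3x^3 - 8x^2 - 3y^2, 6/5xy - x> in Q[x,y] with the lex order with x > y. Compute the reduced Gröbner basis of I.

f_1 = 2/3x^3 - 8x^2 - 3y^2, LT = x^3.
f_2 = 6/5xy - x, LT = xy.

S(f_1,f_2): lcm = x^3y. S = 5/6x^3 - 12x^2y - 9/2y^3.
  leading term x^3: subtract (5/4)·f_1 from 5/6x^3 - 12x^2y - 9/2y^3 → -12x^2y + 10x^2 - 9/2y^3 + 15/4y^2
  leading term x^2y: subtract (-10x)·f_2 from -12x^2y + 10x^2 - 9/2y^3 + 15/4y^2 → -9/2y^3 + 15/4y^2
  leading term y^3: no divisor's leading term divides it; move -9/2y^3 to the remainder.
  leading term y^2: no divisor's leading term divides it; move 15/4y^2 to the remainder.
  remainder -9/2y^3 + 15/4y^2 ≠ 0; add g_3 = -9/2y^3 + 15/4y^2 to the basis.

The other S-polynomials (S(f_1,g_3), S(f_2,g_3)) all reduce to 0 modulo the current basis, so we have a Gröbner basis.

G = {x^3 - 12x^2 - 9/2y^2, xy - 5/6x, y^3 - 5/6y^2}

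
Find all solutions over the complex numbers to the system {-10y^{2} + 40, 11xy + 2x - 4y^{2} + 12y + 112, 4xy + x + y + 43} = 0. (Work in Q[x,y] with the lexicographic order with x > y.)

{(-5, 2)}

Compute a lex Gröbner basis by Buchberger's algorithm.
f_1 = -10y^{2} + 40, LT = y^{2}.
f_2 = 11xy + 2x - 4y^{2} + 12y + 112, LT = xy.
f_3 = 4xy + x + y + 43, LT = xy.

S(f_1,f_2): lcm = xy^{2}. S = -\tfrac{2}{11}xy - 4x + \tfrac{4}{11}y^{3} - \tfrac{12}{11}y^{2} - \tfrac{112}{11}y.
  reduce S modulo (f_1, f_2, f_3):
  remainder -\tfrac{480}{121}x - \tfrac{1032}{121}y - \tfrac{336}{121} ≠ 0; add h_4 = -\tfrac{480}{121}x - \tfrac{1032}{121}y - \tfrac{336}{121} to the basis.

S(f_1,f_3): lcm = xy^{2}. S = -\tfrac{1}{4}xy - 4x - \tfrac{1}{4}y^{2} - \tfrac{43}{4}y.
  reduce S modulo (f_1, f_2, f_3, h_4):
  remainder -\tfrac{79}{40}y + \tfrac{79}{20} ≠ 0; add h_5 = -\tfrac{79}{40}y + \tfrac{79}{20} to the basis.

The other S-polynomials (S(f_2,f_3), S(f_1,h_4), S(f_2,h_4), S(f_3,h_4), S(f_1,h_5), S(f_2,h_5), S(f_3,h_5), S(h_4,h_5)) all reduce to 0 modulo the current basis, so we have a Gröbner basis.
Inter-reduce: drop elements whose leading term is divisible by another's, tail-reduce, and make monic.
Reduced Gröbner basis: {x + 5, y - 2}.

The lex basis is triangular: the last element involves only y. Solving y - 2 = 0 gives y ∈ {2}; substituting each value into the earlier elements determines the remaining variables.
  y = 2: the earlier basis element becomes x + 5 = 0, giving x = -5 — point (-5, 2).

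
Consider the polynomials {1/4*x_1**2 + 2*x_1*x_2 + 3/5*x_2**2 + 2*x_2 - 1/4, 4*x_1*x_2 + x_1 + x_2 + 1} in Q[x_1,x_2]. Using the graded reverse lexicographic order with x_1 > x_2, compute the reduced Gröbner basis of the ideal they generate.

f_1 = 1/4*x_1**2 + 2*x_1*x_2 + 3/5*x_2**2 + 2*x_2 - 1/4, LT = x_1**2.
f_2 = 4*x_1*x_2 + x_1 + x_2 + 1, LT = x_1*x_2.

S(f_1,f_2): lcm = x_1**2*x_2. S = 8*x_1*x_2**2 + 12/5*x_2**3 - 1/4*x_1**2 - 1/4*x_1*x_2 + 8*x_2**2 - 1/4*x_1 - x_2.
  reduce S modulo (f_1, f_2):
  remainder 12/5*x_2**3 + 33/5*x_2**2 - 3/16*x_1 - 15/16*x_2 - 3/16 ≠ 0; add g_3 = 12/5*x_2**3 + 33/5*x_2**2 - 3/16*x_1 - 15/16*x_2 - 3/16 to the basis.

The other S-polynomials (S(f_1,g_3), S(f_2,g_3)) all reduce to 0 modulo the current basis, so we have a Gröbner basis.

G = {x_2**3 + 11/4*x_2**2 - 5/64*x_1 - 25/64*x_2 - 5/64, x_1**2 + 12/5*x_2**2 - 2*x_1 + 6*x_2 - 3, x_1*x_2 + 1/4*x_1 + 1/4*x_2 + 1/4}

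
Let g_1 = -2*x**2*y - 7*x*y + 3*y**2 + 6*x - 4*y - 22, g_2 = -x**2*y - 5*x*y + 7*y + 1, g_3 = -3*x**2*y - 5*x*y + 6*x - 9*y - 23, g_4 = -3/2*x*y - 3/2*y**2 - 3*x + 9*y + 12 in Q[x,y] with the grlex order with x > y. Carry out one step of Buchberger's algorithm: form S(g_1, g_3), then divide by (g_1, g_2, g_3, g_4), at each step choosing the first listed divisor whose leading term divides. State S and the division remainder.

S(g_1, g_3) = 11/6*x*y - 3/2*y**2 - x - y + 10/3; remainder on division = -10/3*y**2 - 14/3*x + 10*y + 18.

lcm(LM(g_1), LM(g_3)) = x**2*y.
S = (lcm/LT(g_1))·g_1 − (lcm/LT(g_3))·g_3 = 11/6*x*y - 3/2*y**2 - x - y + 10/3.
Reduce S modulo (g_1, g_2, g_3, g_4) in that order:
  leading term x*y: subtract (-11/9)·g_4 from 11/6*x*y - 3/2*y**2 - x - y + 10/3 → -10/3*y**2 - 14/3*x + 10*y + 18
  leading term y**2: no divisor's leading term divides it; move -10/3*y**2 to the remainder.
  leading term x: no divisor's leading term divides it; move -14/3*x to the remainder.
  leading term y: no divisor's leading term divides it; move 10*y to the remainder.
  leading term 1: no divisor's leading term divides it; move 18 to the remainder.
The remainder -10/3*y**2 - 14/3*x + 10*y + 18 is nonzero, so it would be added as the next basis element.
An S-polynomial is built so that the two leading terms cancel; whether anything survives reduction is exactly the Gröbner-basis criterion.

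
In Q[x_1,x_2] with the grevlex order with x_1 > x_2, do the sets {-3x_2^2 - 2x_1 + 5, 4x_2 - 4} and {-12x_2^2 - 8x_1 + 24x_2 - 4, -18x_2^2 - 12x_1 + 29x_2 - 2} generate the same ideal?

For a fixed monomial order, each ideal has a unique reduced Gröbner basis; comparing bases decides equality.
Buchberger on the first generating set:
f_1 = -3x_2^2 - 2x_1 + 5, LT = x_2^2.
f_2 = 4x_2 - 4, LT = x_2.

S(f_1,f_2): lcm = x_2^2. S = 2/3x_1 + x_2 - 5/3.
  reduce S modulo (f_1, f_2):
  remainder 2/3x_1 - 2/3 ≠ 0; add g_3 = 2/3x_1 - 2/3 to the basis.

The other S-polynomials (S(f_1,g_3), S(f_2,g_3)) all reduce to 0 modulo the current basis, so we have a Gröbner basis.
Inter-reduce: drop elements whose leading term is divisible by another's, tail-reduce, and make monic.
Reduced Gröbner basis: {x_1 - 1, x_2 - 1}.

Buchberger on the second generating set:
h_1 = -12x_2^2 - 8x_1 + 24x_2 - 4, LT = x_2^2.
h_2 = -18x_2^2 - 12x_1 + 29x_2 - 2, LT = x_2^2.

S(h_1,h_2): lcm = x_2^2. S = -7/18x_2 + 2/9.
  reduce S modulo (h_1, h_2):
  remainder -7/18x_2 + 2/9 ≠ 0; add k_3 = -7/18x_2 + 2/9 to the basis.

S(h_1,k_3): lcm = x_2^2. S = 2/3x_1 - 10/7x_2 + 1/3.
  reduce S modulo (h_1, h_2, k_3):
  remainder 2/3x_1 - 71/147 ≠ 0; add k_4 = 2/3x_1 - 71/147 to the basis.

The other S-polynomials (S(h_2,k_3), S(h_1,k_4), S(h_2,k_4), S(k_3,k_4)) all reduce to 0 modulo the current basis, so we have a Gröbner basis.
Inter-reduce: drop elements whose leading term is divisible by another's, tail-reduce, and make monic.
Reduced Gröbner basis: {x_1 - 71/98, x_2 - 4/7}.

The bases are distinct; the ideals are different.

No, the ideals differ.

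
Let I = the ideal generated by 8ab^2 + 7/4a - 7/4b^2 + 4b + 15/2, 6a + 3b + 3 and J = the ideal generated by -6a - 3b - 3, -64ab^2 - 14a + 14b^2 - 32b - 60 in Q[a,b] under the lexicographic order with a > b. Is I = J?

Yes, the ideals are equal.

Equality of ideals is decidable: compute both reduced Gröbner bases (unique for the ordering) and check whether they agree.
Buchberger on the first generating set:
f_1 = 8ab^2 + 7/4a - 7/4b^2 + 4b + 15/2, LT = ab^2.
f_2 = 6a + 3b + 3, LT = a.

S(f_1,f_2): lcm = ab^2. S = 7/32a - 1/2b^3 - 23/32b^2 + 1/2b + 15/16.
  reduce S modulo (f_1, f_2):
  remainder -1/2b^3 - 23/32b^2 + 25/64b + 53/64 ≠ 0; add g_3 = -1/2b^3 - 23/32b^2 + 25/64b + 53/64 to the basis.

The other S-polynomials (S(f_1,g_3), S(f_2,g_3)) all reduce to 0 modulo the current basis, so we have a Gröbner basis.
Inter-reduce: drop elements whose leading term is divisible by another's, tail-reduce, and make monic.
Reduced Gröbner basis: {a + 1/2b + 1/2, b^3 + 23/16b^2 - 25/32b - 53/32}.

Buchberger on the second generating set:
h_1 = -6a - 3b - 3, LT = a.
h_2 = -64ab^2 - 14a + 14b^2 - 32b - 60, LT = ab^2.

S(h_1,h_2): lcm = ab^2. S = -7/32a + 1/2b^3 + 23/32b^2 - 1/2b - 15/16.
  reduce S modulo (h_1, h_2):
  remainder 1/2b^3 + 23/32b^2 - 25/64b - 53/64 ≠ 0; add k_3 = 1/2b^3 + 23/32b^2 - 25/64b - 53/64 to the basis.

The other S-polynomials (S(h_1,k_3), S(h_2,k_3)) all reduce to 0 modulo the current basis, so we have a Gröbner basis.
Inter-reduce: drop elements whose leading term is divisible by another's, tail-reduce, and make monic.
Reduced Gröbner basis: {a + 1/2b + 1/2, b^3 + 23/16b^2 - 25/32b - 53/32}.

These coincide, so the ideals are equal.
The same test decides containment: I ⊆ J iff every generator of I reduces to 0 modulo a Gröbner basis of J.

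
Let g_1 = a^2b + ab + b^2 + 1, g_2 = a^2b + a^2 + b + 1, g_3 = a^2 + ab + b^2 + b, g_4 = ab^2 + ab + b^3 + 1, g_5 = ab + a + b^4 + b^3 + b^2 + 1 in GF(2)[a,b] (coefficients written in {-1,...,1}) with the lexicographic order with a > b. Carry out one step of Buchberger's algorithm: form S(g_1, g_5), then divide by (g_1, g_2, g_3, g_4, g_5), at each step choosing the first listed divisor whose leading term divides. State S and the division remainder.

S(g_1, g_5) = a^2 + ab^4 + ab^3 + ab^2 + ab + a + b^2 + 1; remainder on division = b^5 + b^4 + b + 1.

lcm(LM(g_1), LM(g_5)) = a^2b.
S = (lcm/LT(g_1))·g_1 − (lcm/LT(g_5))·g_5 = a^2 + ab^4 + ab^3 + ab^2 + ab + a + b^2 + 1.
Reduce S modulo (g_1, g_2, g_3, g_4, g_5) in that order:
  leading term a^2: subtract (1)·g_3 from a^2 + ab^4 + ab^3 + ab^2 + ab + a + b^2 + 1 → ab^4 + ab^3 + ab^2 + a + b + 1
  leading term ab^4: subtract (b^2)·g_4 from ab^4 + ab^3 + ab^2 + a + b + 1 → ab^2 + a + b^5 + b^2 + b + 1
  leading term ab^2: subtract (1)·g_4 from ab^2 + a + b^5 + b^2 + b + 1 → ab + a + b^5 + b^3 + b^2 + b
  leading term ab: subtract (1)·g_5 from ab + a + b^5 + b^3 + b^2 + b → b^5 + b^4 + b + 1
  leading term b^5: no divisor's leading term divides it; move b^5 to the remainder.
  leading term b^4: no divisor's leading term divides it; move b^4 to the remainder.
  leading term b: no divisor's leading term divides it; move b to the remainder.
  leading term 1: no divisor's leading term divides it; move 1 to the remainder.
The remainder b^5 + b^4 + b + 1 is nonzero, so it would be added as the next basis element.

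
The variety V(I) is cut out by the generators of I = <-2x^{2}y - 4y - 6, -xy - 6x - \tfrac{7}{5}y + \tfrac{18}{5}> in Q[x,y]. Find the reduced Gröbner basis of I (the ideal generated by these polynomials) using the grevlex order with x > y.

f_1 = -2x^{2}y - 4y - 6, LT = x^{2}y.
f_2 = -xy - 6x - \tfrac{7}{5}y + \tfrac{18}{5}, LT = xy.

S(f_1,f_2): lcm = x^{2}y. S = -6x^{2} - \tfrac{7}{5}xy + \tfrac{18}{5}x + 2y + 3.
  leading term x^{2}: no divisor's leading term divides it; move -6x^{2} to the remainder.
  leading term xy: subtract (\tfrac{7}{5})·f_2 from -\tfrac{7}{5}xy + \tfrac{18}{5}x + 2y + 3 → 12x + \tfrac{99}{25}y - \tfrac{51}{25}
  leading term x: no divisor's leading term divides it; move 12x to the remainder.
  leading term y: no divisor's leading term divides it; move \tfrac{99}{25}y to the remainder.
  leading term 1: no divisor's leading term divides it; move -\tfrac{51}{25} to the remainder.
  remainder -6x^{2} + 12x + \tfrac{99}{25}y - \tfrac{51}{25} ≠ 0; add g_3 = -6x^{2} + 12x + \tfrac{99}{25}y - \tfrac{51}{25} to the basis.

S(f_1,g_3): lcm = x^{2}y. S = 2xy + \tfrac{33}{50}y^{2} + \tfrac{83}{50}y + 3.
  leading term xy: subtract (-2)·f_2 from 2xy + \tfrac{33}{50}y^{2} + \tfrac{83}{50}y + 3 → \tfrac{33}{50}y^{2} - 12x - \tfrac{57}{50}y + \tfrac{51}{5}
  leading term y^{2}: no divisor's leading term divides it; move \tfrac{33}{50}y^{2} to the remainder.
  leading term x: no divisor's leading term divides it; move -12x to the remainder.
  leading term y: no divisor's leading term divides it; move -\tfrac{57}{50}y to the remainder.
  leading term 1: no divisor's leading term divides it; move \tfrac{51}{5} to the remainder.
  remainder \tfrac{33}{50}y^{2} - 12x - \tfrac{57}{50}y + \tfrac{51}{5} ≠ 0; add g_4 = \tfrac{33}{50}y^{2} - 12x - \tfrac{57}{50}y + \tfrac{51}{5} to the basis.

S(f_2,g_3): lcm = x^{2}y. S = 6x^{2} + \tfrac{17}{5}xy + \tfrac{33}{50}y^{2} - \tfrac{18}{5}x - \tfrac{17}{50}y.
  leading term x^{2}: subtract (-1)·g_3 from 6x^{2} + \tfrac{17}{5}xy + \tfrac{33}{50}y^{2} - \tfrac{18}{5}x - \tfrac{17}{50}y → \tfrac{17}{5}xy + \tfrac{33}{50}y^{2} + \tfrac{42}{5}x + \tfrac{181}{50}y - \tfrac{51}{25}
  leading term xy: subtract (-\tfrac{17}{5})·f_2 from \tfrac{17}{5}xy + \tfrac{33}{50}y^{2} + \tfrac{42}{5}x + \tfrac{181}{50}y - \tfrac{51}{25} → \tfrac{33}{50}y^{2} - 12x - \tfrac{57}{50}y + \tfrac{51}{5}
  leading term y^{2}: subtract (1)·g_4 from \tfrac{33}{50}y^{2} - 12x - \tfrac{57}{50}y + \tfrac{51}{5} → 0
  remainder 0.

S(f_1,g_4): lcm = x^{2}y^{2}. S = \tfrac{200}{11}x^{3} + \tfrac{19}{11}x^{2}y - \tfrac{170}{11}x^{2} + 2y^{2} + 3y.
  leading term x^{3}: subtract (-\tfrac{100}{33}x)·g_3 from \tfrac{200}{11}x^{3} + \tfrac{19}{11}x^{2}y - \tfrac{170}{11}x^{2} + 2y^{2} + 3y → \tfrac{19}{11}x^{2}y + \tfrac{230}{11}x^{2} + 12xy + 2y^{2} - \tfrac{68}{11}x + 3y
  leading term x^{2}y: subtract (-\tfrac{19}{22})·f_1 from \tfrac{19}{11}x^{2}y + \tfrac{230}{11}x^{2} + 12xy + 2y^{2} - \tfrac{68}{11}x + 3y → \tfrac{230}{11}x^{2} + 12xy + 2y^{2} - \tfrac{68}{11}x - \tfrac{5}{11}y - \tfrac{57}{11}
  leading term x^{2}: subtract (-\tfrac{115}{33})·g_3 from \tfrac{230}{11}x^{2} + 12xy + 2y^{2} - \tfrac{68}{11}x - \tfrac{5}{11}y - \tfrac{57}{11} → 12xy + 2y^{2} + \tfrac{392}{11}x + \tfrac{734}{55}y - \tfrac{676}{55}
  leading term xy: subtract (-12)·f_2 from 12xy + 2y^{2} + \tfrac{392}{11}x + \tfrac{734}{55}y - \tfrac{676}{55} → 2y^{2} - \tfrac{400}{11}x - \tfrac{38}{11}y + \tfrac{340}{11}
  leading term y^{2}: subtract (\tfrac{100}{33})·g_4 from 2y^{2} - \tfrac{400}{11}x - \tfrac{38}{11}y + \tfrac{340}{11} → 0
  remainder 0.

S(f_2,g_4): lcm = xy^{2}. S = \tfrac{200}{11}x^{2} + \tfrac{85}{11}xy + \tfrac{7}{5}y^{2} - \tfrac{170}{11}x - \tfrac{18}{5}y.
  leading term x^{2}: subtract (-\tfrac{100}{33})·g_3 from \tfrac{200}{11}x^{2} + \tfrac{85}{11}xy + \tfrac{7}{5}y^{2} - \tfrac{170}{11}x - \tfrac{18}{5}y → \tfrac{85}{11}xy + \tfrac{7}{5}y^{2} + \tfrac{230}{11}x + \tfrac{42}{5}y - \tfrac{68}{11}
  leading term xy: subtract (-\tfrac{85}{11})·f_2 from \tfrac{85}{11}xy + \tfrac{7}{5}y^{2} + \tfrac{230}{11}x + \tfrac{42}{5}y - \tfrac{68}{11} → \tfrac{7}{5}y^{2} - \tfrac{280}{11}x - \tfrac{133}{55}y + \tfrac{238}{11}
  leading term y^{2}: subtract (\tfrac{70}{33})·g_4 from \tfrac{7}{5}y^{2} - \tfrac{280}{11}x - \tfrac{133}{55}y + \tfrac{238}{11} → 0
  remainder 0.

S(g_3,g_4): leading monomials are coprime, so the S-polynomial reduces to 0 (Buchberger's first criterion).
Every S-polynomial of the final basis reduces to 0, so we have a Gröbner basis.
Inter-reduce: drop elements whose leading term is divisible by another's, tail-reduce, and make monic.

G = {x^{2} - 2x - \tfrac{33}{50}y + \tfrac{17}{50}, xy + 6x + \tfrac{7}{5}y - \tfrac{18}{5}, y^{2} - \tfrac{200}{11}x - \tfrac{19}{11}y + \tfrac{170}{11}}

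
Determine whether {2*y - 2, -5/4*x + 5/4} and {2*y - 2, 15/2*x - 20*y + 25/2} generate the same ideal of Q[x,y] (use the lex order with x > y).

Yes, the ideals are equal.

Since reduced Gröbner bases are canonical representatives of ideals under a given ordering, it suffices to compute and compare them.
Buchberger on the first generating set:
f_1 = 2*y - 2, LT = y.
f_2 = -5/4*x + 5/4, LT = x.

The S-polynomials (S(f_1,f_2)) all reduce to 0 modulo the current basis, so we have a Gröbner basis.
Inter-reduce: drop elements whose leading term is divisible by another's, tail-reduce, and make monic.
Reduced Gröbner basis: {x - 1, y - 1}.

Buchberger on the second generating set:
h_1 = 2*y - 2, LT = y.
h_2 = 15/2*x - 20*y + 25/2, LT = x.

The S-polynomials (S(h_1,h_2)) all reduce to 0 modulo the current basis, so we have a Gröbner basis.
Inter-reduce: drop elements whose leading term is divisible by another's, tail-reduce, and make monic.
Reduced Gröbner basis: {x - 1, y - 1}.

The two bases agree; hence the ideals are identical.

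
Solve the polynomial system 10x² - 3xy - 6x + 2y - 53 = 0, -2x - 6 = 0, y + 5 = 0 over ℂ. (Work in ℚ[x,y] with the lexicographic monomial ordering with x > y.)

Compute a lex Gröbner basis by Buchberger's algorithm.
f_1 = 10x² - 3xy - 6x + 2y - 53, LT = x².
f_2 = -2x - 6, LT = x.
f_3 = y + 5, LT = y.

The S-polynomials (S(f_1,f_2), S(f_1,f_3), S(f_2,f_3)) all reduce to 0 modulo the current basis, so we have a Gröbner basis.
Inter-reduce: drop elements whose leading term is divisible by another's, tail-reduce, and make monic.
Reduced Gröbner basis: {x + 3, y + 5}.

From the last basis element, y + 5 = 0, so y takes values in {-5}. Each choice, substituted upward through the basis, yields the corresponding point(s) of the solution set.
  y = -5: the earlier basis element becomes x + 3 = 0, giving x = -3 — point (-3, -5).
Each listed point satisfies every original equation (direct substitution).

{(-3, -5)}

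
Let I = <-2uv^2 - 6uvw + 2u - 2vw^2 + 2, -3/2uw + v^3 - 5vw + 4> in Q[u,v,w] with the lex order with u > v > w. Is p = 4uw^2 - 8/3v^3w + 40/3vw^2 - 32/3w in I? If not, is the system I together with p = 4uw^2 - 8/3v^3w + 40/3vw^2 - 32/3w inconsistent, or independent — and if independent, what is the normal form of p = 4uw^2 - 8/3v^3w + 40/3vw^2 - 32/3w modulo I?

4uw^2 - 8/3v^3w + 40/3vw^2 - 32/3w lies in I (it reduces to 0).

First compute the reduced Gröbner basis of I by Buchberger's algorithm.
f_1 = -2uv^2 - 6uvw + 2u - 2vw^2 + 2, LT = uv^2.
f_2 = -3/2uw + v^3 - 5vw + 4, LT = uw.

S(f_1,f_2): lcm = uv^2w. S = 3uvw^2 - uw + 2/3v^5 - 10/3v^3w + 8/3v^2 + vw^3 - w.
  leading term uvw^2: subtract (-2vw)·f_2 from 3uvw^2 - uw + 2/3v^5 - 10/3v^3w + 8/3v^2 + vw^3 - w → -uw + 2/3v^5 + 2v^4w - 10/3v^3w - 10v^2w^2 + 8/3v^2 + vw^3 + 8vw - w
  leading term uw: subtract (2/3)·f_2 from -uw + 2/3v^5 + 2v^4w - 10/3v^3w - 10v^2w^2 + 8/3v^2 + vw^3 + 8vw - w → 2/3v^5 + 2v^4w - 10/3v^3w - 2/3v^3 - 10v^2w^2 + 8/3v^2 + vw^3 + 34/3vw - w - 8/3
  leading term v^5: no divisor's leading term divides it; move 2/3v^5 to the remainder.
  leading term v^4w: no divisor's leading term divides it; move 2v^4w to the remainder.
  leading term v^3w: no divisor's leading term divides it; move -10/3v^3w to the remainder.
  leading term v^3: no divisor's leading term divides it; move -2/3v^3 to the remainder.
  leading term v^2w^2: no divisor's leading term divides it; move -10v^2w^2 to the remainder.
  leading term v^2: no divisor's leading term divides it; move 8/3v^2 to the remainder.
  leading term vw^3: no divisor's leading term divides it; move vw^3 to the remainder.
  leading term vw: no divisor's leading term divides it; move 34/3vw to the remainder.
  leading term w: no divisor's leading term divides it; move -w to the remainder.
  leading term 1: no divisor's leading term divides it; move -8/3 to the remainder.
  remainder 2/3v^5 + 2v^4w - 10/3v^3w - 2/3v^3 - 10v^2w^2 + 8/3v^2 + vw^3 + 34/3vw - w - 8/3 ≠ 0; add h_3 = 2/3v^5 + 2v^4w - 10/3v^3w - 2/3v^3 - 10v^2w^2 + 8/3v^2 + vw^3 + 34/3vw - w - 8/3 to the basis.

The other S-polynomials (S(f_1,h_3), S(f_2,h_3)) all reduce to 0 modulo the current basis, so we have a Gröbner basis.
Inter-reduce: drop elements whose leading term is divisible by another's, tail-reduce, and make monic.
Reduced Gröbner basis: {uv^2 - u + 2v^4 - 10v^2w + vw^2 + 8v - 1, uw - 2/3v^3 + 10/3vw - 8/3, v^5 + 3v^4w - 5v^3w - v^3 - 15v^2w^2 + 4v^2 + 3/2vw^3 + 17vw - 3/2w - 4}.
Label its elements g_1 = uv^2 - u + 2v^4 - 10v^2w + vw^2 + 8v - 1, g_2 = uw - 2/3v^3 + 10/3vw - 8/3, g_3 = v^5 + 3v^4w - 5v^3w - v^3 - 15v^2w^2 + 4v^2 + 3/2vw^3 + 17vw - 3/2w - 4.

Reduce p = 4uw^2 - 8/3v^3w + 40/3vw^2 - 32/3w modulo G:
  leading term uw^2: subtract (4w)·g_2 from 4uw^2 - 8/3v^3w + 40/3vw^2 - 32/3w → 0
  normal form = 0.
Since the normal form is 0, p ∈ I.

Ideal membership is decidable via reduction modulo a Gröbner basis.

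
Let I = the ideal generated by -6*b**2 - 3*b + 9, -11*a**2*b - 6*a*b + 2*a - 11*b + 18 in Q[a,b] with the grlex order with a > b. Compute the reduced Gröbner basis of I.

This is the nonlinear analogue of row-reducing a linear system.

f_1 = -6*b**2 - 3*b + 9, LT = b**2.
f_2 = -11*a**2*b - 6*a*b + 2*a - 11*b + 18, LT = a**2*b.

S(f_1,f_2): lcm = a**2*b**2. S = 1/2*a**2*b - 6/11*a*b**2 - 3/2*a**2 + 2/11*a*b - b**2 + 18/11*b.
  leading term a**2*b: subtract (-1/22)·f_2 from 1/2*a**2*b - 6/11*a*b**2 - 3/2*a**2 + 2/11*a*b - b**2 + 18/11*b → -6/11*a*b**2 - 3/2*a**2 - 1/11*a*b - b**2 + 1/11*a + 25/22*b + 9/11
  leading term a*b**2: subtract (1/11*a)·f_1 from -6/11*a*b**2 - 3/2*a**2 - 1/11*a*b - b**2 + 1/11*a + 25/22*b + 9/11 → -3/2*a**2 + 2/11*a*b - b**2 - 8/11*a + 25/22*b + 9/11
  leading term a**2: no divisor's leading term divides it; move -3/2*a**2 to the remainder.
  leading term a*b: no divisor's leading term divides it; move 2/11*a*b to the remainder.
  leading term b**2: subtract (1/6)·f_1 from -b**2 - 8/11*a + 25/22*b + 9/11 → -8/11*a + 18/11*b - 15/22
  leading term a: no divisor's leading term divides it; move -8/11*a to the remainder.
  leading term b: no divisor's leading term divides it; move 18/11*b to the remainder.
  leading term 1: no divisor's leading term divides it; move -15/22 to the remainder.
  remainder -3/2*a**2 + 2/11*a*b - 8/11*a + 18/11*b - 15/22 ≠ 0; add g_3 = -3/2*a**2 + 2/11*a*b - 8/11*a + 18/11*b - 15/22 to the basis.

The other S-polynomials (S(f_1,g_3), S(f_2,g_3)) all reduce to 0 modulo the current basis, so we have a Gröbner basis.
Inter-reduce: drop elements whose leading term is divisible by another's, tail-reduce, and make monic.

G = {a**2 - 4/33*a*b + 16/33*a - 12/11*b + 5/11, b**2 + 1/2*b - 3/2}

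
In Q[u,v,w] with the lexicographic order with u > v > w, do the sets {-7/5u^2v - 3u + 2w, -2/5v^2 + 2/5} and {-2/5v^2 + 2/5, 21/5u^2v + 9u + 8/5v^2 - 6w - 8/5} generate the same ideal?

For a fixed monomial order, each ideal has a unique reduced Gröbner basis; comparing bases decides equality.
Buchberger on the first generating set:
f_1 = -7/5u^2v - 3u + 2w, LT = u^2v.
f_2 = -2/5v^2 + 2/5, LT = v^2.

S(f_1,f_2): lcm = u^2v^2. S = u^2 + 15/7uv - 10/7vw.
  reduce S modulo (f_1, f_2):
  remainder u^2 + 15/7uv - 10/7vw ≠ 0; add g_3 = u^2 + 15/7uv - 10/7vw to the basis.

The other S-polynomials (S(f_1,g_3), S(f_2,g_3)) all reduce to 0 modulo the current basis, so we have a Gröbner basis.
Inter-reduce: drop elements whose leading term is divisible by another's, tail-reduce, and make monic.
Reduced Gröbner basis: {u^2 + 15/7uv - 10/7vw, v^2 - 1}.

Buchberger on the second generating set:
h_1 = -2/5v^2 + 2/5, LT = v^2.
h_2 = 21/5u^2v + 9u + 8/5v^2 - 6w - 8/5, LT = u^2v.

S(h_1,h_2): lcm = u^2v^2. S = -u^2 - 15/7uv - 8/21v^3 + 10/7vw + 8/21v.
  reduce S modulo (h_1, h_2):
  remainder -u^2 - 15/7uv + 10/7vw ≠ 0; add k_3 = -u^2 - 15/7uv + 10/7vw to the basis.

The other S-polynomials (S(h_1,k_3), S(h_2,k_3)) all reduce to 0 modulo the current basis, so we have a Gröbner basis.
Inter-reduce: drop elements whose leading term is divisible by another's, tail-reduce, and make monic.
Reduced Gröbner basis: {u^2 + 15/7uv - 10/7vw, v^2 - 1}.

Same reduced basis, so the two generating sets span the same ideal.

Yes, the ideals are equal.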